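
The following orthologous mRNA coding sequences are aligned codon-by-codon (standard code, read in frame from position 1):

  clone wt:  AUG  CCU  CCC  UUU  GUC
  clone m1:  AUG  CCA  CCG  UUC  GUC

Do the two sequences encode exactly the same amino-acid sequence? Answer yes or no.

Codon 1: AUG Met / AUG Met — identical.
Codon 2: CCU Pro / CCA Pro — synonymous.
Codon 3: CCC Pro / CCG Pro — synonymous.
Codon 4: UUU Phe / UUC Phe — synonymous.
Codon 5: GUC Val / GUC Val — identical.
Nonsynonymous differences: 0 → same protein.

yes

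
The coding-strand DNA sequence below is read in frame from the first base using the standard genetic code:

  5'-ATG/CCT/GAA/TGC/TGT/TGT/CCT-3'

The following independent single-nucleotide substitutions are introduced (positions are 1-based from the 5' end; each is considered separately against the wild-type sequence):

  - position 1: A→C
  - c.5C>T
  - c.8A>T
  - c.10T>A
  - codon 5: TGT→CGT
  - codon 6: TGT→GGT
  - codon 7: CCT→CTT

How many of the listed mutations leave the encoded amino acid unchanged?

0

Codon 1: ATG (Met) → CTG (Leu) — missense.
Codon 2: CCT (Pro) → CTT (Leu) — missense.
Codon 3: GAA (Glu) → GTA (Val) — missense.
Codon 4: TGC (Cys) → AGC (Ser) — missense.
Codon 5: TGT (Cys) → CGT (Arg) — missense.
Codon 6: TGT (Cys) → GGT (Gly) — missense.
Codon 7: CCT (Pro) → CTT (Leu) — missense.
Synonymous: 0 of 7.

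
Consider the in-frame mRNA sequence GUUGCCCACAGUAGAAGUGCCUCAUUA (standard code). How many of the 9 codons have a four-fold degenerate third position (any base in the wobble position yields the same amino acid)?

Codon 1 GUU (Val): third position 4-fold.
Codon 2 GCC (Ala): third position 4-fold.
Codon 3 CAC (His): third position 2-fold.
Codon 4 AGU (Ser): third position 2-fold.
Codon 5 AGA (Arg): third position 2-fold.
Codon 6 AGU (Ser): third position 2-fold.
Codon 7 GCC (Ala): third position 4-fold.
Codon 8 UCA (Ser): third position 4-fold.
Codon 9 UUA (Leu): third position 2-fold.
Four-fold degenerate third positions: 4.

4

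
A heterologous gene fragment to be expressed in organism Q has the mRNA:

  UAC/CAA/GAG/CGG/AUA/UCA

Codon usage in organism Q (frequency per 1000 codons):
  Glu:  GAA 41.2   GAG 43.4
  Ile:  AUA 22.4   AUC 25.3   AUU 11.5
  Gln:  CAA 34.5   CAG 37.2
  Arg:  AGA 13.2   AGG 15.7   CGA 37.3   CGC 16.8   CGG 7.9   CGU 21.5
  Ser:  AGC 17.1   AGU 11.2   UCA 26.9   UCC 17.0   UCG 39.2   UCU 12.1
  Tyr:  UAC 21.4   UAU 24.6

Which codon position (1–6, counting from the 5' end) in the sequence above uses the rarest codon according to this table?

4

Codon 1 UAC (Tyr): 21.4 per 1000.
Codon 2 CAA (Gln): 34.5 per 1000.
Codon 3 GAG (Glu): 43.4 per 1000.
Codon 4 CGG (Arg): 7.9 per 1000.
Codon 5 AUA (Ile): 22.4 per 1000.
Codon 6 UCA (Ser): 26.9 per 1000.
Lowest frequency is 7.9 at codon 4.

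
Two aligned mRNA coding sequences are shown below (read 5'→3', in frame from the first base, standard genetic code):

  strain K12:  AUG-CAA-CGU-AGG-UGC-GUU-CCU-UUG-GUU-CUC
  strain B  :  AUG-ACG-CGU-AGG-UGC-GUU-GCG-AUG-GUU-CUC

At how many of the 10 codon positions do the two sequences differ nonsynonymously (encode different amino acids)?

3

Codon 1: AUG Met / AUG Met — identical.
Codon 2: CAA Gln / ACG Thr — nonsynonymous.
Codon 3: CGU Arg / CGU Arg — identical.
Codon 4: AGG Arg / AGG Arg — identical.
Codon 5: UGC Cys / UGC Cys — identical.
Codon 6: GUU Val / GUU Val — identical.
Codon 7: CCU Pro / GCG Ala — nonsynonymous.
Codon 8: UUG Leu / AUG Met — nonsynonymous.
Codon 9: GUU Val / GUU Val — identical.
Codon 10: CUC Leu / CUC Leu — identical.
Nonsynonymous differences: 3.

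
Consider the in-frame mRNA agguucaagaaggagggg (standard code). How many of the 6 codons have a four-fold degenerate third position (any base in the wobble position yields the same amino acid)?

Codon 1 AGG (Arg): third position 2-fold.
Codon 2 UUC (Phe): third position 2-fold.
Codon 3 AAG (Lys): third position 2-fold.
Codon 4 AAG (Lys): third position 2-fold.
Codon 5 GAG (Glu): third position 2-fold.
Codon 6 GGG (Gly): third position 4-fold.
Four-fold degenerate third positions: 1.

1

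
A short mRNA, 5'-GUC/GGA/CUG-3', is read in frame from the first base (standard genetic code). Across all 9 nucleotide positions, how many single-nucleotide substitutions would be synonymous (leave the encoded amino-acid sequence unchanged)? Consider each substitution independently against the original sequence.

10

Codon 1 (GUC, Val): 3 synonymous substitutions.
Codon 2 (GGA, Gly): 3 synonymous substitutions.
Codon 3 (CUG, Leu): 4 synonymous substitutions.
Total: 3 + 3 + 4 = 10.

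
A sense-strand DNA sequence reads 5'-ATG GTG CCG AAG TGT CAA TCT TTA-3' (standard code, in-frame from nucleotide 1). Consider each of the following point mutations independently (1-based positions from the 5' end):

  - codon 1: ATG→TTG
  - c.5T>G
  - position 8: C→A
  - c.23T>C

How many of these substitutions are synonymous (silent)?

0

Codon 1: ATG (Met) → TTG (Leu) — missense.
Codon 2: GTG (Val) → GGG (Gly) — missense.
Codon 3: CCG (Pro) → CAG (Gln) — missense.
Codon 8: TTA (Leu) → TCA (Ser) — missense.
Synonymous: 0 of 4.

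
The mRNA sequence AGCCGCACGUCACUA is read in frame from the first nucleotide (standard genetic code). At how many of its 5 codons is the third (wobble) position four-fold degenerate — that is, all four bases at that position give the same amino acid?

4

Codon 1 AGC (Ser): third position 2-fold.
Codon 2 CGC (Arg): third position 4-fold.
Codon 3 ACG (Thr): third position 4-fold.
Codon 4 UCA (Ser): third position 4-fold.
Codon 5 CUA (Leu): third position 4-fold.
Four-fold degenerate third positions: 4.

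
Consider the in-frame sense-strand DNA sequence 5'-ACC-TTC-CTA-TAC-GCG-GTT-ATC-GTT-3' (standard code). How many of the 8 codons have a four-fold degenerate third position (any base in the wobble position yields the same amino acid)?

5

Codon 1 ACC (Thr): third position 4-fold.
Codon 2 TTC (Phe): third position 2-fold.
Codon 3 CTA (Leu): third position 4-fold.
Codon 4 TAC (Tyr): third position 2-fold.
Codon 5 GCG (Ala): third position 4-fold.
Codon 6 GTT (Val): third position 4-fold.
Codon 7 ATC (Ile): third position 3-fold.
Codon 8 GTT (Val): third position 4-fold.
Four-fold degenerate third positions: 5.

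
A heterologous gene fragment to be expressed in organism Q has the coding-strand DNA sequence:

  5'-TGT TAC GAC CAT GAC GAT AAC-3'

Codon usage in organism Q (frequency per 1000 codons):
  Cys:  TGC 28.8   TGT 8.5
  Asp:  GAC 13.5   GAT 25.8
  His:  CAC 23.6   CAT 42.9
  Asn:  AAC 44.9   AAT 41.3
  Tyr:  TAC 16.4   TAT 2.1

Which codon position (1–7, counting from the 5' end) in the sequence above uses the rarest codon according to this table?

1

Codon 1 TGT (Cys): 8.5 per 1000.
Codon 2 TAC (Tyr): 16.4 per 1000.
Codon 3 GAC (Asp): 13.5 per 1000.
Codon 4 CAT (His): 42.9 per 1000.
Codon 5 GAC (Asp): 13.5 per 1000.
Codon 6 GAT (Asp): 25.8 per 1000.
Codon 7 AAC (Asn): 44.9 per 1000.
Lowest frequency is 8.5 at codon 1.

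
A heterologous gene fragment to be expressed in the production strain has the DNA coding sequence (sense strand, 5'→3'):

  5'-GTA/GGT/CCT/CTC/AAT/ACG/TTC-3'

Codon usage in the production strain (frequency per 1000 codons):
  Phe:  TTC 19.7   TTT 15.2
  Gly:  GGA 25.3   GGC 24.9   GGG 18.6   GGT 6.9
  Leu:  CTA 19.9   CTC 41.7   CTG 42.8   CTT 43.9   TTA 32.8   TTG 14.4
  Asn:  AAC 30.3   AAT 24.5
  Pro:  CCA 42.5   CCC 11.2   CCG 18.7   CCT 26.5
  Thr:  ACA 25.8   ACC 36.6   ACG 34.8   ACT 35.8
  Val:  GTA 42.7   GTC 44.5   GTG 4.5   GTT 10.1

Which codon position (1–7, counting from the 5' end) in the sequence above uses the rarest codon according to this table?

2

Codon 1 GTA (Val): 42.7 per 1000.
Codon 2 GGT (Gly): 6.9 per 1000.
Codon 3 CCT (Pro): 26.5 per 1000.
Codon 4 CTC (Leu): 41.7 per 1000.
Codon 5 AAT (Asn): 24.5 per 1000.
Codon 6 ACG (Thr): 34.8 per 1000.
Codon 7 TTC (Phe): 19.7 per 1000.
Lowest frequency is 6.9 at codon 2.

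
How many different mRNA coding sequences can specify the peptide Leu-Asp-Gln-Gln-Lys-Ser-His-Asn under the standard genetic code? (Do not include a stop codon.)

2304

Leu: 6 codons.
Asp: 2 codons.
Gln: 2 codons.
Gln: 2 codons.
Lys: 2 codons.
Ser: 6 codons.
His: 2 codons.
Asn: 2 codons.
6 × 2 × 2 × 2 × 2 × 6 × 2 × 2 = 2304.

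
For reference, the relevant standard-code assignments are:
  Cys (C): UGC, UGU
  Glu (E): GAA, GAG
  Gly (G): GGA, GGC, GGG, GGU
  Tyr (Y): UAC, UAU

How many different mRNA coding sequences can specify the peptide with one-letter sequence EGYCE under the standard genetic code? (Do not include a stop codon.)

Glu: 2 codons.
Gly: 4 codons.
Tyr: 2 codons.
Cys: 2 codons.
Glu: 2 codons.
2 × 4 × 2 × 2 × 2 = 64.

64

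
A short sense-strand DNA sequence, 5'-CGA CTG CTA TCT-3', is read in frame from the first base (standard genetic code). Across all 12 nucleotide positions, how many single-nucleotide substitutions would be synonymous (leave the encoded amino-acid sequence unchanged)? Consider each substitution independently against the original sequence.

Codon 1 (CGA, Arg): 4 synonymous substitutions.
Codon 2 (CTG, Leu): 4 synonymous substitutions.
Codon 3 (CTA, Leu): 4 synonymous substitutions.
Codon 4 (TCT, Ser): 3 synonymous substitutions.
Total: 4 + 4 + 4 + 3 = 15.

15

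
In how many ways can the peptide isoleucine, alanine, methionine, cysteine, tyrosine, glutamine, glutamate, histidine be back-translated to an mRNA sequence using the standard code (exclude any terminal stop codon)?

Ile: 3 codons.
Ala: 4 codons.
Met: 1 codon.
Cys: 2 codons.
Tyr: 2 codons.
Gln: 2 codons.
Glu: 2 codons.
His: 2 codons.
3 × 4 × 1 × 2 × 2 × 2 × 2 × 2 = 384.

384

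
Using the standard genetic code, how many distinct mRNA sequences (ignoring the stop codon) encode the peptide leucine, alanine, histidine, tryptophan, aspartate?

96

Leu: 6 codons.
Ala: 4 codons.
His: 2 codons.
Trp: 1 codon.
Asp: 2 codons.
6 × 4 × 2 × 1 × 2 = 96.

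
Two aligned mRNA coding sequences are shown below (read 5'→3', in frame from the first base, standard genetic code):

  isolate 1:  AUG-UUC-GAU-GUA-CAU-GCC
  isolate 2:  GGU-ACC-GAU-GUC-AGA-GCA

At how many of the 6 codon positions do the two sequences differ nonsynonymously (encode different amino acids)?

3

Codon 1: AUG Met / GGU Gly — nonsynonymous.
Codon 2: UUC Phe / ACC Thr — nonsynonymous.
Codon 3: GAU Asp / GAU Asp — identical.
Codon 4: GUA Val / GUC Val — synonymous.
Codon 5: CAU His / AGA Arg — nonsynonymous.
Codon 6: GCC Ala / GCA Ala — synonymous.
Nonsynonymous differences: 3.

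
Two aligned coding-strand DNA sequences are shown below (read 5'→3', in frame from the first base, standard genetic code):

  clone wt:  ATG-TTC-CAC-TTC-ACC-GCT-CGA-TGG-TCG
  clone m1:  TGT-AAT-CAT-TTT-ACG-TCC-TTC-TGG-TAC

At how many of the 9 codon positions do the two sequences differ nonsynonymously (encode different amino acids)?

Codon 1: ATG Met / TGT Cys — nonsynonymous.
Codon 2: TTC Phe / AAT Asn — nonsynonymous.
Codon 3: CAC His / CAT His — synonymous.
Codon 4: TTC Phe / TTT Phe — synonymous.
Codon 5: ACC Thr / ACG Thr — synonymous.
Codon 6: GCT Ala / TCC Ser — nonsynonymous.
Codon 7: CGA Arg / TTC Phe — nonsynonymous.
Codon 8: TGG Trp / TGG Trp — identical.
Codon 9: TCG Ser / TAC Tyr — nonsynonymous.
Nonsynonymous differences: 5.

5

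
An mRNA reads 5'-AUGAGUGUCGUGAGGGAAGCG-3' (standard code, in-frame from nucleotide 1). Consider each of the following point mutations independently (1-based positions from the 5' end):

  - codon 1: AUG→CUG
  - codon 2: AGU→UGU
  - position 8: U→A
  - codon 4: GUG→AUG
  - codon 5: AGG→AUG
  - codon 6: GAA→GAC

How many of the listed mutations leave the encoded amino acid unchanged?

Codon 1: AUG (Met) → CUG (Leu) — missense.
Codon 2: AGU (Ser) → UGU (Cys) — missense.
Codon 3: GUC (Val) → GAC (Asp) — missense.
Codon 4: GUG (Val) → AUG (Met) — missense.
Codon 5: AGG (Arg) → AUG (Met) — missense.
Codon 6: GAA (Glu) → GAC (Asp) — missense.
Synonymous: 0 of 6.

0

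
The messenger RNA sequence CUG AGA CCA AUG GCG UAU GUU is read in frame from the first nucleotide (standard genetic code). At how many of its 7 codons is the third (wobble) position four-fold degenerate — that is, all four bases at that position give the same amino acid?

4

Codon 1 CUG (Leu): third position 4-fold.
Codon 2 AGA (Arg): third position 2-fold.
Codon 3 CCA (Pro): third position 4-fold.
Codon 4 AUG (Met): third position 1-fold.
Codon 5 GCG (Ala): third position 4-fold.
Codon 6 UAU (Tyr): third position 2-fold.
Codon 7 GUU (Val): third position 4-fold.
Four-fold degenerate third positions: 4.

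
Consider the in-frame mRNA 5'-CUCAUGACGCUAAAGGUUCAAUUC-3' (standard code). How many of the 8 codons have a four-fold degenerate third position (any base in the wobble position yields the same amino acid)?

4

Codon 1 CUC (Leu): third position 4-fold.
Codon 2 AUG (Met): third position 1-fold.
Codon 3 ACG (Thr): third position 4-fold.
Codon 4 CUA (Leu): third position 4-fold.
Codon 5 AAG (Lys): third position 2-fold.
Codon 6 GUU (Val): third position 4-fold.
Codon 7 CAA (Gln): third position 2-fold.
Codon 8 UUC (Phe): third position 2-fold.
Four-fold degenerate third positions: 4.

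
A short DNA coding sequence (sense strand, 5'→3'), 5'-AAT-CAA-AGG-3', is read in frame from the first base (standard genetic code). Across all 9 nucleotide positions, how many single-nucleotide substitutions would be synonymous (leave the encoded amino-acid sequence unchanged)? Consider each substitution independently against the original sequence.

Codon 1 (AAT, Asn): 1 synonymous substitution.
Codon 2 (CAA, Gln): 1 synonymous substitution.
Codon 3 (AGG, Arg): 2 synonymous substitutions.
Total: 1 + 1 + 2 = 4.

4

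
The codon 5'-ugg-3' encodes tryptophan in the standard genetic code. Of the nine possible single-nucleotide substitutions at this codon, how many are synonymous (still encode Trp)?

Position 1: none → 0 synonymous.
Position 2: none → 0 synonymous.
Position 3: none → 0 synonymous.
Total: 0 + 0 + 0 = 0.

0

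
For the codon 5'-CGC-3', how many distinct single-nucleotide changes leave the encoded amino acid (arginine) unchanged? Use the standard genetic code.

Position 1: none → 0 synonymous.
Position 2: none → 0 synonymous.
Position 3: CGT, CGA, CGG → 3 synonymous.
Total: 0 + 0 + 3 = 3.

3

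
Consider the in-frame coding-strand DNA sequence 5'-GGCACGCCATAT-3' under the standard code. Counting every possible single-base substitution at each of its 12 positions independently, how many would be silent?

10

Codon 1 (GGC, Gly): 3 synonymous substitutions.
Codon 2 (ACG, Thr): 3 synonymous substitutions.
Codon 3 (CCA, Pro): 3 synonymous substitutions.
Codon 4 (TAT, Tyr): 1 synonymous substitution.
Total: 3 + 3 + 3 + 1 = 10.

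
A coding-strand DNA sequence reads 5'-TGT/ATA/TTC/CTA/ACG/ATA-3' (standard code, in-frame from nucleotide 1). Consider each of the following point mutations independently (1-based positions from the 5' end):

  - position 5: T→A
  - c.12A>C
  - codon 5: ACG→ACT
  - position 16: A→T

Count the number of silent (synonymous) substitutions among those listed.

Codon 2: ATA (Ile) → AAA (Lys) — missense.
Codon 4: CTA (Leu) → CTC (Leu) — synonymous.
Codon 5: ACG (Thr) → ACT (Thr) — synonymous.
Codon 6: ATA (Ile) → TTA (Leu) — missense.
Synonymous: 2 of 4.

2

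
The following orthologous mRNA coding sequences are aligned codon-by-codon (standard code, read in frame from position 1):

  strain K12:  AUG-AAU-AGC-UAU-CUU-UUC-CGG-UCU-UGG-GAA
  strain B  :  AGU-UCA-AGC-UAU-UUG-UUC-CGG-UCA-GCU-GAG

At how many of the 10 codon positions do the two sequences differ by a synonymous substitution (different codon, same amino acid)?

3

Codon 1: AUG Met / AGU Ser — nonsynonymous.
Codon 2: AAU Asn / UCA Ser — nonsynonymous.
Codon 3: AGC Ser / AGC Ser — identical.
Codon 4: UAU Tyr / UAU Tyr — identical.
Codon 5: CUU Leu / UUG Leu — synonymous.
Codon 6: UUC Phe / UUC Phe — identical.
Codon 7: CGG Arg / CGG Arg — identical.
Codon 8: UCU Ser / UCA Ser — synonymous.
Codon 9: UGG Trp / GCU Ala — nonsynonymous.
Codon 10: GAA Glu / GAG Glu — synonymous.
Synonymous differences: 3.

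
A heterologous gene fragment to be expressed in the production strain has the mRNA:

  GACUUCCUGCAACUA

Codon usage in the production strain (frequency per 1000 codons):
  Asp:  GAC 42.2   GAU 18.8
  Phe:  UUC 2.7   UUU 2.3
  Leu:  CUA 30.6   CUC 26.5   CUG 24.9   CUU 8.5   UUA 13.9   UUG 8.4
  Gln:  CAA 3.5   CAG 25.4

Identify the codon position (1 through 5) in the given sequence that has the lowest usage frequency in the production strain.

Codon 1 GAC (Asp): 42.2 per 1000.
Codon 2 UUC (Phe): 2.7 per 1000.
Codon 3 CUG (Leu): 24.9 per 1000.
Codon 4 CAA (Gln): 3.5 per 1000.
Codon 5 CUA (Leu): 30.6 per 1000.
Lowest frequency is 2.7 at codon 2.

2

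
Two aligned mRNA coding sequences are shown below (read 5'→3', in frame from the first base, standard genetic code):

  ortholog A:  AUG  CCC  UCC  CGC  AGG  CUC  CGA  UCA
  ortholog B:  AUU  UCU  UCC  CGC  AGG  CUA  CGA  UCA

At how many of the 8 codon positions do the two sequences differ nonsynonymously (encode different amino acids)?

Codon 1: AUG Met / AUU Ile — nonsynonymous.
Codon 2: CCC Pro / UCU Ser — nonsynonymous.
Codon 3: UCC Ser / UCC Ser — identical.
Codon 4: CGC Arg / CGC Arg — identical.
Codon 5: AGG Arg / AGG Arg — identical.
Codon 6: CUC Leu / CUA Leu — synonymous.
Codon 7: CGA Arg / CGA Arg — identical.
Codon 8: UCA Ser / UCA Ser — identical.
Nonsynonymous differences: 2.

2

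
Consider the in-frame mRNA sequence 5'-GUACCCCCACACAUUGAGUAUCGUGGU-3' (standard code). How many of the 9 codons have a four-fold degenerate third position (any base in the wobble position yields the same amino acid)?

5

Codon 1 GUA (Val): third position 4-fold.
Codon 2 CCC (Pro): third position 4-fold.
Codon 3 CCA (Pro): third position 4-fold.
Codon 4 CAC (His): third position 2-fold.
Codon 5 AUU (Ile): third position 3-fold.
Codon 6 GAG (Glu): third position 2-fold.
Codon 7 UAU (Tyr): third position 2-fold.
Codon 8 CGU (Arg): third position 4-fold.
Codon 9 GGU (Gly): third position 4-fold.
Four-fold degenerate third positions: 5.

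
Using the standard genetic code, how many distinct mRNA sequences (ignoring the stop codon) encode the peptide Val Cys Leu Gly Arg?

Val: 4 codons.
Cys: 2 codons.
Leu: 6 codons.
Gly: 4 codons.
Arg: 6 codons.
4 × 2 × 6 × 4 × 6 = 1152.

1152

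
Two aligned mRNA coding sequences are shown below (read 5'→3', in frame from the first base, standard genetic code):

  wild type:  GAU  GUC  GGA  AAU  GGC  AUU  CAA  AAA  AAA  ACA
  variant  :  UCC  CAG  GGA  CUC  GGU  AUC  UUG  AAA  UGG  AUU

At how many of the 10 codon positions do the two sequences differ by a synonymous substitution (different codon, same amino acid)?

Codon 1: GAU Asp / UCC Ser — nonsynonymous.
Codon 2: GUC Val / CAG Gln — nonsynonymous.
Codon 3: GGA Gly / GGA Gly — identical.
Codon 4: AAU Asn / CUC Leu — nonsynonymous.
Codon 5: GGC Gly / GGU Gly — synonymous.
Codon 6: AUU Ile / AUC Ile — synonymous.
Codon 7: CAA Gln / UUG Leu — nonsynonymous.
Codon 8: AAA Lys / AAA Lys — identical.
Codon 9: AAA Lys / UGG Trp — nonsynonymous.
Codon 10: ACA Thr / AUU Ile — nonsynonymous.
Synonymous differences: 2.

2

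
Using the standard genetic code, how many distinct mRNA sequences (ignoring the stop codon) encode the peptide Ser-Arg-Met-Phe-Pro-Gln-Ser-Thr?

13824

Ser: 6 codons.
Arg: 6 codons.
Met: 1 codon.
Phe: 2 codons.
Pro: 4 codons.
Gln: 2 codons.
Ser: 6 codons.
Thr: 4 codons.
6 × 6 × 1 × 2 × 4 × 2 × 6 × 4 = 13824.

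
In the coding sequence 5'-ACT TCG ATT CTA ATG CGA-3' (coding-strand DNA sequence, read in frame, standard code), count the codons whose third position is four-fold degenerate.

4

Codon 1 ACT (Thr): third position 4-fold.
Codon 2 TCG (Ser): third position 4-fold.
Codon 3 ATT (Ile): third position 3-fold.
Codon 4 CTA (Leu): third position 4-fold.
Codon 5 ATG (Met): third position 1-fold.
Codon 6 CGA (Arg): third position 4-fold.
Four-fold degenerate third positions: 4.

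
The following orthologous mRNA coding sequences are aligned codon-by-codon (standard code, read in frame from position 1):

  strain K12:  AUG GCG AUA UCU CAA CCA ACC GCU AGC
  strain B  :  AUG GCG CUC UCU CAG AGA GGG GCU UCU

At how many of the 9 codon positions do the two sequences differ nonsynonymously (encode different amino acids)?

3

Codon 1: AUG Met / AUG Met — identical.
Codon 2: GCG Ala / GCG Ala — identical.
Codon 3: AUA Ile / CUC Leu — nonsynonymous.
Codon 4: UCU Ser / UCU Ser — identical.
Codon 5: CAA Gln / CAG Gln — synonymous.
Codon 6: CCA Pro / AGA Arg — nonsynonymous.
Codon 7: ACC Thr / GGG Gly — nonsynonymous.
Codon 8: GCU Ala / GCU Ala — identical.
Codon 9: AGC Ser / UCU Ser — synonymous.
Nonsynonymous differences: 3.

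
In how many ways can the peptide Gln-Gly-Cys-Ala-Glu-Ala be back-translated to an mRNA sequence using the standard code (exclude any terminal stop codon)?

Gln: 2 codons.
Gly: 4 codons.
Cys: 2 codons.
Ala: 4 codons.
Glu: 2 codons.
Ala: 4 codons.
2 × 4 × 2 × 4 × 2 × 4 = 512.

512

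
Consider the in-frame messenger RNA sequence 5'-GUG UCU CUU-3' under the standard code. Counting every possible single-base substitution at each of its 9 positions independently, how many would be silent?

Codon 1 (GUG, Val): 3 synonymous substitutions.
Codon 2 (UCU, Ser): 3 synonymous substitutions.
Codon 3 (CUU, Leu): 3 synonymous substitutions.
Total: 3 + 3 + 3 = 9.

9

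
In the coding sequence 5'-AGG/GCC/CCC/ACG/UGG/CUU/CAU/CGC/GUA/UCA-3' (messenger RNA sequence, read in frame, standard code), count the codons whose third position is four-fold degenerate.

7

Codon 1 AGG (Arg): third position 2-fold.
Codon 2 GCC (Ala): third position 4-fold.
Codon 3 CCC (Pro): third position 4-fold.
Codon 4 ACG (Thr): third position 4-fold.
Codon 5 UGG (Trp): third position 1-fold.
Codon 6 CUU (Leu): third position 4-fold.
Codon 7 CAU (His): third position 2-fold.
Codon 8 CGC (Arg): third position 4-fold.
Codon 9 GUA (Val): third position 4-fold.
Codon 10 UCA (Ser): third position 4-fold.
Four-fold degenerate third positions: 7.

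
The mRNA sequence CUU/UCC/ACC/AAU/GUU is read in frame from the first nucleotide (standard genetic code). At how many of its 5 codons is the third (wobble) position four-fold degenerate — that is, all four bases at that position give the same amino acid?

4

Codon 1 CUU (Leu): third position 4-fold.
Codon 2 UCC (Ser): third position 4-fold.
Codon 3 ACC (Thr): third position 4-fold.
Codon 4 AAU (Asn): third position 2-fold.
Codon 5 GUU (Val): third position 4-fold.
Four-fold degenerate third positions: 4.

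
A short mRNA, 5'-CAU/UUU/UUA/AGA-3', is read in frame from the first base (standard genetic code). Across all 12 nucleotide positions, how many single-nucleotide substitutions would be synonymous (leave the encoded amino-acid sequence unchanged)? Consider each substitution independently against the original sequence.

6

Codon 1 (CAU, His): 1 synonymous substitution.
Codon 2 (UUU, Phe): 1 synonymous substitution.
Codon 3 (UUA, Leu): 2 synonymous substitutions.
Codon 4 (AGA, Arg): 2 synonymous substitutions.
Total: 1 + 1 + 2 + 2 = 6.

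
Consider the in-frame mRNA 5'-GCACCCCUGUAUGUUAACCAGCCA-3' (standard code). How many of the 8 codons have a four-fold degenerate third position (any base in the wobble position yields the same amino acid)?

5

Codon 1 GCA (Ala): third position 4-fold.
Codon 2 CCC (Pro): third position 4-fold.
Codon 3 CUG (Leu): third position 4-fold.
Codon 4 UAU (Tyr): third position 2-fold.
Codon 5 GUU (Val): third position 4-fold.
Codon 6 AAC (Asn): third position 2-fold.
Codon 7 CAG (Gln): third position 2-fold.
Codon 8 CCA (Pro): third position 4-fold.
Four-fold degenerate third positions: 5.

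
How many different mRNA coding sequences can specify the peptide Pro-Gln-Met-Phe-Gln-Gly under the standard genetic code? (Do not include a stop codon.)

128

Pro: 4 codons.
Gln: 2 codons.
Met: 1 codon.
Phe: 2 codons.
Gln: 2 codons.
Gly: 4 codons.
4 × 2 × 1 × 2 × 2 × 4 = 128.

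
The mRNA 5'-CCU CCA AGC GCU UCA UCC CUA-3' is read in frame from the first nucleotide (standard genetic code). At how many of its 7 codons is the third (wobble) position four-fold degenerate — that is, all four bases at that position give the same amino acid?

Codon 1 CCU (Pro): third position 4-fold.
Codon 2 CCA (Pro): third position 4-fold.
Codon 3 AGC (Ser): third position 2-fold.
Codon 4 GCU (Ala): third position 4-fold.
Codon 5 UCA (Ser): third position 4-fold.
Codon 6 UCC (Ser): third position 4-fold.
Codon 7 CUA (Leu): third position 4-fold.
Four-fold degenerate third positions: 6.

6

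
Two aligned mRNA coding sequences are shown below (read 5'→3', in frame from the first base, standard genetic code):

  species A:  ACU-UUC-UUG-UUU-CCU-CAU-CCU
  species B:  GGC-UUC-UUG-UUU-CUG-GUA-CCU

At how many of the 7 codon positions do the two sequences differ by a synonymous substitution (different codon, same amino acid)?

Codon 1: ACU Thr / GGC Gly — nonsynonymous.
Codon 2: UUC Phe / UUC Phe — identical.
Codon 3: UUG Leu / UUG Leu — identical.
Codon 4: UUU Phe / UUU Phe — identical.
Codon 5: CCU Pro / CUG Leu — nonsynonymous.
Codon 6: CAU His / GUA Val — nonsynonymous.
Codon 7: CCU Pro / CCU Pro — identical.
Synonymous differences: 0.

0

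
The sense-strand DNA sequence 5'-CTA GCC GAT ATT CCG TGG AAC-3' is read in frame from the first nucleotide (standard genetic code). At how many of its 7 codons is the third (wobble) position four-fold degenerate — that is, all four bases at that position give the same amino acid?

3

Codon 1 CTA (Leu): third position 4-fold.
Codon 2 GCC (Ala): third position 4-fold.
Codon 3 GAT (Asp): third position 2-fold.
Codon 4 ATT (Ile): third position 3-fold.
Codon 5 CCG (Pro): third position 4-fold.
Codon 6 TGG (Trp): third position 1-fold.
Codon 7 AAC (Asn): third position 2-fold.
Four-fold degenerate third positions: 3.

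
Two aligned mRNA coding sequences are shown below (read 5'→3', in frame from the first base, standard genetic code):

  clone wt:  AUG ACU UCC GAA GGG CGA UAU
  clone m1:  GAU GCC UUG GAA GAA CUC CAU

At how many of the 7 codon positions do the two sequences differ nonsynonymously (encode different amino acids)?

6

Codon 1: AUG Met / GAU Asp — nonsynonymous.
Codon 2: ACU Thr / GCC Ala — nonsynonymous.
Codon 3: UCC Ser / UUG Leu — nonsynonymous.
Codon 4: GAA Glu / GAA Glu — identical.
Codon 5: GGG Gly / GAA Glu — nonsynonymous.
Codon 6: CGA Arg / CUC Leu — nonsynonymous.
Codon 7: UAU Tyr / CAU His — nonsynonymous.
Nonsynonymous differences: 6.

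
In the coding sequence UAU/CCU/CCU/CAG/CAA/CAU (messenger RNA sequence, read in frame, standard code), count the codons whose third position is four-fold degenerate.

Codon 1 UAU (Tyr): third position 2-fold.
Codon 2 CCU (Pro): third position 4-fold.
Codon 3 CCU (Pro): third position 4-fold.
Codon 4 CAG (Gln): third position 2-fold.
Codon 5 CAA (Gln): third position 2-fold.
Codon 6 CAU (His): third position 2-fold.
Four-fold degenerate third positions: 2.

2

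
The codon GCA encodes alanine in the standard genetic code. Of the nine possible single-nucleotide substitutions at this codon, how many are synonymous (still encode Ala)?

Position 1: none → 0 synonymous.
Position 2: none → 0 synonymous.
Position 3: GCU, GCC, GCG → 3 synonymous.
Total: 0 + 0 + 3 = 3.

3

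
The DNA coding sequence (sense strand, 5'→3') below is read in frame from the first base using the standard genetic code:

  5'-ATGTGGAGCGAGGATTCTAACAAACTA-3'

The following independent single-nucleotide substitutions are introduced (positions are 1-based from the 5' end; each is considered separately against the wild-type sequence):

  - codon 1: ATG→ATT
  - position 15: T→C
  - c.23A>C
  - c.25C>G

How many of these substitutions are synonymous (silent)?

Codon 1: ATG (Met) → ATT (Ile) — missense.
Codon 5: GAT (Asp) → GAC (Asp) — synonymous.
Codon 8: AAA (Lys) → ACA (Thr) — missense.
Codon 9: CTA (Leu) → GTA (Val) — missense.
Synonymous: 1 of 4.

1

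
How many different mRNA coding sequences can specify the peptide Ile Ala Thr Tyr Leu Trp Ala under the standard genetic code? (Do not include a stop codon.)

Ile: 3 codons.
Ala: 4 codons.
Thr: 4 codons.
Tyr: 2 codons.
Leu: 6 codons.
Trp: 1 codon.
Ala: 4 codons.
3 × 4 × 4 × 2 × 6 × 1 × 4 = 2304.

2304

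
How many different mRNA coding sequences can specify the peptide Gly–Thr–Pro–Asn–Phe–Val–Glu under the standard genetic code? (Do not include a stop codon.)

Gly: 4 codons.
Thr: 4 codons.
Pro: 4 codons.
Asn: 2 codons.
Phe: 2 codons.
Val: 4 codons.
Glu: 2 codons.
4 × 4 × 4 × 2 × 2 × 4 × 2 = 2048.

2048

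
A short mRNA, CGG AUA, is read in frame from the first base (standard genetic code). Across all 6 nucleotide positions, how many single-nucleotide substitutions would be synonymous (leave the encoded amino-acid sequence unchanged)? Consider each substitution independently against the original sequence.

Codon 1 (CGG, Arg): 4 synonymous substitutions.
Codon 2 (AUA, Ile): 2 synonymous substitutions.
Total: 4 + 2 = 6.

6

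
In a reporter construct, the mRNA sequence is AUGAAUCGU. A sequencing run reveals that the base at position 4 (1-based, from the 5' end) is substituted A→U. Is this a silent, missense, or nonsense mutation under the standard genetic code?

Position 4 falls in codon 2: AAU → Asn.
After the substitution the codon is UAU → Tyr.
Asn ≠ Tyr, so this is a missense mutation.

missense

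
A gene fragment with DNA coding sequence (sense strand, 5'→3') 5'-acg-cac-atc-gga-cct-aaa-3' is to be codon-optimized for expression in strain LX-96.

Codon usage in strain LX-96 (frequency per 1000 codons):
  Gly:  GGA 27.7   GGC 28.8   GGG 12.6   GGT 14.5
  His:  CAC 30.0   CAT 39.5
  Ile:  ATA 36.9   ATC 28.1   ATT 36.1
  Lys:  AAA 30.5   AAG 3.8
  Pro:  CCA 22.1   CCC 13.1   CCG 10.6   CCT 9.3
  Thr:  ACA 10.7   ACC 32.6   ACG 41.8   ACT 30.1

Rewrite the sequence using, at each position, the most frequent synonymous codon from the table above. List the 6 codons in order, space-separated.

Codon 1 (Thr): best is ACG at 41.8.
Codon 2 (His): best is CAT at 39.5.
Codon 3 (Ile): best is ATA at 36.9.
Codon 4 (Gly): best is GGC at 28.8.
Codon 5 (Pro): best is CCA at 22.1.
Codon 6 (Lys): best is AAA at 30.5.

ACG CAT ATA GGC CCA AAA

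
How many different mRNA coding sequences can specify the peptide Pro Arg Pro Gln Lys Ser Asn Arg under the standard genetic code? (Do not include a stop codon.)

27648

Pro: 4 codons.
Arg: 6 codons.
Pro: 4 codons.
Gln: 2 codons.
Lys: 2 codons.
Ser: 6 codons.
Asn: 2 codons.
Arg: 6 codons.
4 × 6 × 4 × 2 × 2 × 6 × 2 × 6 = 27648.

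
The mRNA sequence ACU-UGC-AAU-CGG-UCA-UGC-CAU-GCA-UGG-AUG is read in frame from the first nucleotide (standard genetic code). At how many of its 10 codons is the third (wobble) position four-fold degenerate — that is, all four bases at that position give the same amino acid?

4

Codon 1 ACU (Thr): third position 4-fold.
Codon 2 UGC (Cys): third position 2-fold.
Codon 3 AAU (Asn): third position 2-fold.
Codon 4 CGG (Arg): third position 4-fold.
Codon 5 UCA (Ser): third position 4-fold.
Codon 6 UGC (Cys): third position 2-fold.
Codon 7 CAU (His): third position 2-fold.
Codon 8 GCA (Ala): third position 4-fold.
Codon 9 UGG (Trp): third position 1-fold.
Codon 10 AUG (Met): third position 1-fold.
Four-fold degenerate third positions: 4.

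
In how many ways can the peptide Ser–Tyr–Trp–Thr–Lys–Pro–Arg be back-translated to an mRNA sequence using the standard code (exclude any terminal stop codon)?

Ser: 6 codons.
Tyr: 2 codons.
Trp: 1 codon.
Thr: 4 codons.
Lys: 2 codons.
Pro: 4 codons.
Arg: 6 codons.
6 × 2 × 1 × 4 × 2 × 4 × 6 = 2304.

2304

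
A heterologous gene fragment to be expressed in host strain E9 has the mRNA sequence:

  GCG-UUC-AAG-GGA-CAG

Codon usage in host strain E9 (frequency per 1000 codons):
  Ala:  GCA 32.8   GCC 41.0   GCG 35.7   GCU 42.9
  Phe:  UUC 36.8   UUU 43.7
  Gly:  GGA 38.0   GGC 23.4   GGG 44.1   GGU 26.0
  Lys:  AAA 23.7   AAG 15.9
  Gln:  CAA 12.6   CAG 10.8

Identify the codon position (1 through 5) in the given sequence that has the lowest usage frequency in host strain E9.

Codon 1 GCG (Ala): 35.7 per 1000.
Codon 2 UUC (Phe): 36.8 per 1000.
Codon 3 AAG (Lys): 15.9 per 1000.
Codon 4 GGA (Gly): 38.0 per 1000.
Codon 5 CAG (Gln): 10.8 per 1000.
Lowest frequency is 10.8 at codon 5.

5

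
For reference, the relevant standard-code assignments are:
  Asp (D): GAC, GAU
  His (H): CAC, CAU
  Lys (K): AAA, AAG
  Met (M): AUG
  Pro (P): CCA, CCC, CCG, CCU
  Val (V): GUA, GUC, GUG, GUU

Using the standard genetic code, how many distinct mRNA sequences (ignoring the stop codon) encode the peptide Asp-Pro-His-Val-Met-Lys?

128

Asp: 2 codons.
Pro: 4 codons.
His: 2 codons.
Val: 4 codons.
Met: 1 codon.
Lys: 2 codons.
2 × 4 × 2 × 4 × 1 × 2 = 128.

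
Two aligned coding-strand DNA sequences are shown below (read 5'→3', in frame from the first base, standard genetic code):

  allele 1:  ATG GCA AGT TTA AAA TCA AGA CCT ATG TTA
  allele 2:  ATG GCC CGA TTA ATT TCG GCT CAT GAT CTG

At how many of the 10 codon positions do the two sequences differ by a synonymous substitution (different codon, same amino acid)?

3

Codon 1: ATG Met / ATG Met — identical.
Codon 2: GCA Ala / GCC Ala — synonymous.
Codon 3: AGT Ser / CGA Arg — nonsynonymous.
Codon 4: TTA Leu / TTA Leu — identical.
Codon 5: AAA Lys / ATT Ile — nonsynonymous.
Codon 6: TCA Ser / TCG Ser — synonymous.
Codon 7: AGA Arg / GCT Ala — nonsynonymous.
Codon 8: CCT Pro / CAT His — nonsynonymous.
Codon 9: ATG Met / GAT Asp — nonsynonymous.
Codon 10: TTA Leu / CTG Leu — synonymous.
Synonymous differences: 3.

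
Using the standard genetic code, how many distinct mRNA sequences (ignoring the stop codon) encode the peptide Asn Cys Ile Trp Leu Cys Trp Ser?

864

Asn: 2 codons.
Cys: 2 codons.
Ile: 3 codons.
Trp: 1 codon.
Leu: 6 codons.
Cys: 2 codons.
Trp: 1 codon.
Ser: 6 codons.
2 × 2 × 3 × 1 × 6 × 2 × 1 × 6 = 864.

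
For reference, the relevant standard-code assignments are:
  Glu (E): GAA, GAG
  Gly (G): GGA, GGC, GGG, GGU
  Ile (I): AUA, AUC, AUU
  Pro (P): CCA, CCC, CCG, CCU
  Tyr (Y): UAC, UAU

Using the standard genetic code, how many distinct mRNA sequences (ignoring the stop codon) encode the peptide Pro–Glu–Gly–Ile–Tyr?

192

Pro: 4 codons.
Glu: 2 codons.
Gly: 4 codons.
Ile: 3 codons.
Tyr: 2 codons.
4 × 2 × 4 × 3 × 2 = 192.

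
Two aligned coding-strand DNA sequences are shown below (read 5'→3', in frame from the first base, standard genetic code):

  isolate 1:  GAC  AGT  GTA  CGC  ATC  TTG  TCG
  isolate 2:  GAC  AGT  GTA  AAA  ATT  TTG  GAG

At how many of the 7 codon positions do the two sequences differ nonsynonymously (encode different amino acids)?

Codon 1: GAC Asp / GAC Asp — identical.
Codon 2: AGT Ser / AGT Ser — identical.
Codon 3: GTA Val / GTA Val — identical.
Codon 4: CGC Arg / AAA Lys — nonsynonymous.
Codon 5: ATC Ile / ATT Ile — synonymous.
Codon 6: TTG Leu / TTG Leu — identical.
Codon 7: TCG Ser / GAG Glu — nonsynonymous.
Nonsynonymous differences: 2.

2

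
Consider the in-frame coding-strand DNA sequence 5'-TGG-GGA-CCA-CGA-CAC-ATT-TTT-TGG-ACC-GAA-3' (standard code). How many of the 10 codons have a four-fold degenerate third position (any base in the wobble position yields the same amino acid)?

Codon 1 TGG (Trp): third position 1-fold.
Codon 2 GGA (Gly): third position 4-fold.
Codon 3 CCA (Pro): third position 4-fold.
Codon 4 CGA (Arg): third position 4-fold.
Codon 5 CAC (His): third position 2-fold.
Codon 6 ATT (Ile): third position 3-fold.
Codon 7 TTT (Phe): third position 2-fold.
Codon 8 TGG (Trp): third position 1-fold.
Codon 9 ACC (Thr): third position 4-fold.
Codon 10 GAA (Glu): third position 2-fold.
Four-fold degenerate third positions: 4.

4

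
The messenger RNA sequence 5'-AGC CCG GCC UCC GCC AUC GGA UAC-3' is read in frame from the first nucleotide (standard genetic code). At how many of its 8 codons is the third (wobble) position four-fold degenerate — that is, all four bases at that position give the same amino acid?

5

Codon 1 AGC (Ser): third position 2-fold.
Codon 2 CCG (Pro): third position 4-fold.
Codon 3 GCC (Ala): third position 4-fold.
Codon 4 UCC (Ser): third position 4-fold.
Codon 5 GCC (Ala): third position 4-fold.
Codon 6 AUC (Ile): third position 3-fold.
Codon 7 GGA (Gly): third position 4-fold.
Codon 8 UAC (Tyr): third position 2-fold.
Four-fold degenerate third positions: 5.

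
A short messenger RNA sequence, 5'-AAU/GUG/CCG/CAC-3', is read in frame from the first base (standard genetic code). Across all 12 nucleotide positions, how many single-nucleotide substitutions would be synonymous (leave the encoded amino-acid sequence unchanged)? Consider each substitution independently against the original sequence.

8

Codon 1 (AAU, Asn): 1 synonymous substitution.
Codon 2 (GUG, Val): 3 synonymous substitutions.
Codon 3 (CCG, Pro): 3 synonymous substitutions.
Codon 4 (CAC, His): 1 synonymous substitution.
Total: 1 + 3 + 3 + 1 = 8.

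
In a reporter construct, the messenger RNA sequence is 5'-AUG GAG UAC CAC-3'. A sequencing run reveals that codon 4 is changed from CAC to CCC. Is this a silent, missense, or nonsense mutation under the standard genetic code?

missense

Position 11 falls in codon 4: CAC → His.
After the substitution the codon is CCC → Pro.
His ≠ Pro, so this is a missense mutation.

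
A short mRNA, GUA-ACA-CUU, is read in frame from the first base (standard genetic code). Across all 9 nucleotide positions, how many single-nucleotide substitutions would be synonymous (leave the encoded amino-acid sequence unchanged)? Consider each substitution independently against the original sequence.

Codon 1 (GUA, Val): 3 synonymous substitutions.
Codon 2 (ACA, Thr): 3 synonymous substitutions.
Codon 3 (CUU, Leu): 3 synonymous substitutions.
Total: 3 + 3 + 3 = 9.

9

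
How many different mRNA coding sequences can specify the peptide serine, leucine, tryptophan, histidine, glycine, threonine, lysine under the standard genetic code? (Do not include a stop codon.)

Ser: 6 codons.
Leu: 6 codons.
Trp: 1 codon.
His: 2 codons.
Gly: 4 codons.
Thr: 4 codons.
Lys: 2 codons.
6 × 6 × 1 × 2 × 4 × 4 × 2 = 2304.

2304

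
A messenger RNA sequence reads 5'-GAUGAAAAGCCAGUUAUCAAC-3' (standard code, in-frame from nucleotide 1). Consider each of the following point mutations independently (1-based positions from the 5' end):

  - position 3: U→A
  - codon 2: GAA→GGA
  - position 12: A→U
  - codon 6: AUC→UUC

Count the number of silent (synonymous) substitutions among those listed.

1

Codon 1: GAU (Asp) → GAA (Glu) — missense.
Codon 2: GAA (Glu) → GGA (Gly) — missense.
Codon 4: CCA (Pro) → CCU (Pro) — synonymous.
Codon 6: AUC (Ile) → UUC (Phe) — missense.
Synonymous: 1 of 4.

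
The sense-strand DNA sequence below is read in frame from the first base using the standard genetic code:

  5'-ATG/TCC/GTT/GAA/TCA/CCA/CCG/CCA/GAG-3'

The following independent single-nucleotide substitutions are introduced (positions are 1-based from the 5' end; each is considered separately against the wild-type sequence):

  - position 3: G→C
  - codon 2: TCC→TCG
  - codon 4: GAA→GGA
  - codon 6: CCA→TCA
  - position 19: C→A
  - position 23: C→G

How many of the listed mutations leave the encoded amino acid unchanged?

Codon 1: ATG (Met) → ATC (Ile) — missense.
Codon 2: TCC (Ser) → TCG (Ser) — synonymous.
Codon 4: GAA (Glu) → GGA (Gly) — missense.
Codon 6: CCA (Pro) → TCA (Ser) — missense.
Codon 7: CCG (Pro) → ACG (Thr) — missense.
Codon 8: CCA (Pro) → CGA (Arg) — missense.
Synonymous: 1 of 6.

1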